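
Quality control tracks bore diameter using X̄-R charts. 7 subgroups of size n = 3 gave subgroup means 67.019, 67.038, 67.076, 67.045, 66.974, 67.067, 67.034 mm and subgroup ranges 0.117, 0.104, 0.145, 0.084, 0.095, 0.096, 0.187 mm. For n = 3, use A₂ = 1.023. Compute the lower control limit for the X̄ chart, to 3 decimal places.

X̄̄ = (67.019 + 67.038 + 67.076 + 67.045 + 66.974 + 67.067 + 67.034) / 7 = 469.2530 / 7 = 67.0361
R̄ = (0.117 + 0.104 + 0.145 + 0.084 + 0.095 + 0.096 + 0.187) / 7 = 0.8280 / 7 = 0.1183
LCL = X̄̄ − A₂·R̄ = 67.0361 − 1.023 × 0.1183 = 66.9151

66.915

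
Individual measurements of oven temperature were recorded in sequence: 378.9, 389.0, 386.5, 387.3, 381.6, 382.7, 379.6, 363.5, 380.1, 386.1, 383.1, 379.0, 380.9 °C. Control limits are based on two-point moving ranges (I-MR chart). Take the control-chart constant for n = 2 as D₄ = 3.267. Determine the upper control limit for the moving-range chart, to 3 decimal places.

19.330

Moving ranges: 10.1, 2.5, 0.8, 5.7, 1.1, 3.1, 16.1, 16.6, 6.0, 3.0, 4.1, 1.9; M̄R̄ = 71.0000 / 12 = 5.9167
UCL_MR = D₄·M̄R̄ = 3.267 × 5.9167 = 19.3298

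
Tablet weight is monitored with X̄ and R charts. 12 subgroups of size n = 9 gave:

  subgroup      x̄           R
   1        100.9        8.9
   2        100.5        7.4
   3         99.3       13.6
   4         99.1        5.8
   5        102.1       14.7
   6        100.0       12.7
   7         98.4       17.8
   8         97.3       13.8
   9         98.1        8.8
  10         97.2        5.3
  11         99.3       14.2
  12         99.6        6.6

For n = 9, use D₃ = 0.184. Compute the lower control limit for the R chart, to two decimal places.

R̄ = (8.9 + 7.4 + 13.6 + 5.8 + 14.7 + 12.7 + 17.8 + 13.8 + 8.8 + 5.3 + 14.2 + 6.6) / 12 = 129.6000 / 12 = 10.8000
LCL_R = D₃·R̄ = 0.184 × 10.8000 = 1.9872

1.99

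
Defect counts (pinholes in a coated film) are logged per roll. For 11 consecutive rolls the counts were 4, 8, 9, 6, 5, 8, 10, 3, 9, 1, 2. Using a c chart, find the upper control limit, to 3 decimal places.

c̄ = (4 + 8 + 9 + 6 + 5 + 8 + 10 + 3 + 9 + 1 + 2) / 11 = 65 / 11 = 5.9091
UCL = c̄ + 3√c̄ = 5.9091 + 3 × √5.9091 = 5.9091 + 3 × 2.4309 = 13.2017

13.202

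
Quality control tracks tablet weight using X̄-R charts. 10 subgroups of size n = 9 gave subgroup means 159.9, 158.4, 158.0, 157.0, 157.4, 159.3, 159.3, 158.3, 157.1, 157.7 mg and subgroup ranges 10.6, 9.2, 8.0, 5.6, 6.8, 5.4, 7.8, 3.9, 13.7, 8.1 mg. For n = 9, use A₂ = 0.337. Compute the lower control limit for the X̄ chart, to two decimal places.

X̄̄ = (159.9 + 158.4 + 158.0 + 157.0 + 157.4 + 159.3 + 159.3 + 158.3 + 157.1 + 157.7) / 10 = 1582.4000 / 10 = 158.2400
R̄ = (10.6 + 9.2 + 8.0 + 5.6 + 6.8 + 5.4 + 7.8 + 3.9 + 13.7 + 8.1) / 10 = 79.1000 / 10 = 7.9100
LCL = X̄̄ − A₂·R̄ = 158.2400 − 0.337 × 7.9100 = 155.5743

155.57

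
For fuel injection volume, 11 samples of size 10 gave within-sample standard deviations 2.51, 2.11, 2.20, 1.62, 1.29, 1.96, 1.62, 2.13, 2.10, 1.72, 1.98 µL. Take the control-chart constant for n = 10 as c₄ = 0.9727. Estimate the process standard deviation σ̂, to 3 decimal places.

1.985

s̄ = (2.51 + 2.11 + 2.20 + 1.62 + 1.29 + 1.96 + 1.62 + 2.13 + 2.10 + 1.72 + 1.98) / 11 = 1.9309
σ̂ = s̄ / c₄ = 1.9309 / 0.9727 = 1.9851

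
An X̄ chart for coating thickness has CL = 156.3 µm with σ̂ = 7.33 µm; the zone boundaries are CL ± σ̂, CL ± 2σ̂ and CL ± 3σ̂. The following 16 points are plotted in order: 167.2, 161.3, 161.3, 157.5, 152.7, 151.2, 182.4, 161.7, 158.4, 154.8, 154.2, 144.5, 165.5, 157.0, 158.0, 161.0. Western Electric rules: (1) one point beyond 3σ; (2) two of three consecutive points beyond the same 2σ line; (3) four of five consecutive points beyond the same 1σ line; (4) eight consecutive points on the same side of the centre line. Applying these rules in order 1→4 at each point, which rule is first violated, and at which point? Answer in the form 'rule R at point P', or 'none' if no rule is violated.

Zone of each point (C = within 1σ̂, B = 1σ̂–2σ̂, A = 2σ̂–3σ̂, * = beyond 3σ̂; sign = side of CL): 1:+B, 2:+C, 3:+C, 4:+C, 5:-C, 6:-C, 7:+*, 8:+C, 9:+C, 10:-C, 11:-C, 12:-B, 13:+B, 14:+C, 15:+C, 16:+C
Rule 1 (one point beyond the 3σ limits) is satisfied at point 7.

rule 1 at point 7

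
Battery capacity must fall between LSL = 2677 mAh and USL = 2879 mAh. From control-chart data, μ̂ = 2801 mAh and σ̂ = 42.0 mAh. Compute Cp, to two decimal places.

0.80

Cp = (USL − LSL) / (6σ̂) = (2879 − 2677) / (6 × 42.0) = 202.0000 / 252.0000 = 0.8016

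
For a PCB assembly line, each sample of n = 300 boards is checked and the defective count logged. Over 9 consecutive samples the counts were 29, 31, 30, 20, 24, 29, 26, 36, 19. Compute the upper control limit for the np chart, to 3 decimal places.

p̄ = Σdᵢ / (k·n) = 244 / (9 × 300) = 0.09037
UCL = np̄ + 3·√(np̄(1−p̄)) = 27.1111 + 3 × √(27.1111×0.90963) = 27.1111 + 3 × 4.9660 = 42.0091

42.009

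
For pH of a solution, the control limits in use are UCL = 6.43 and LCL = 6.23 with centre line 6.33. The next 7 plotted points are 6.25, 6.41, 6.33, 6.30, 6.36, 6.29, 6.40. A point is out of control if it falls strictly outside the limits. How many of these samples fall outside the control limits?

0

All 7 points lie within [6.23, 6.43].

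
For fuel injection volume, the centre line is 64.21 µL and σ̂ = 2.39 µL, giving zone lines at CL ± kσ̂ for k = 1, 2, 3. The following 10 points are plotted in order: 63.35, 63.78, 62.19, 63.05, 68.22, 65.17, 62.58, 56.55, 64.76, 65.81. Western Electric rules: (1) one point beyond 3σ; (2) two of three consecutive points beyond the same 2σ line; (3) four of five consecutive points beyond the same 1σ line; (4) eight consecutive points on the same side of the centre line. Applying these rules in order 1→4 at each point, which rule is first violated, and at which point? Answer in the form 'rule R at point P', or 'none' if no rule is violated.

Zone of each point (C = within 1σ̂, B = 1σ̂–2σ̂, A = 2σ̂–3σ̂, * = beyond 3σ̂; sign = side of CL): 1:-C, 2:-C, 3:-C, 4:-C, 5:+B, 6:+C, 7:-C, 8:-*, 9:+C, 10:+C
Rule 1 (one point beyond the 3σ limits) is satisfied at point 8.

rule 1 at point 8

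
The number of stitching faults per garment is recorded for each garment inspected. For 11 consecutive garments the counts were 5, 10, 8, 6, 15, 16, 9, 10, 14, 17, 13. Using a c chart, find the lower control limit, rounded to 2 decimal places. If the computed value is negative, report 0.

1.15

c̄ = (5 + 10 + 8 + 6 + 15 + 16 + 9 + 10 + 14 + 17 + 13) / 11 = 123 / 11 = 11.1818
LCL = c̄ − 3√c̄ = 11.1818 − 3 × 3.3439 = 1.1501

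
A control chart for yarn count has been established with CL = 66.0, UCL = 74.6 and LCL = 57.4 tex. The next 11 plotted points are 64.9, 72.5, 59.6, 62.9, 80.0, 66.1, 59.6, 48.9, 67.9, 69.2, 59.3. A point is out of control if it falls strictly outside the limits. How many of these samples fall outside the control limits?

Compare each point to [57.4, 74.6]: sample 5 = 80.0 > UCL; sample 8 = 48.9 < LCL.

2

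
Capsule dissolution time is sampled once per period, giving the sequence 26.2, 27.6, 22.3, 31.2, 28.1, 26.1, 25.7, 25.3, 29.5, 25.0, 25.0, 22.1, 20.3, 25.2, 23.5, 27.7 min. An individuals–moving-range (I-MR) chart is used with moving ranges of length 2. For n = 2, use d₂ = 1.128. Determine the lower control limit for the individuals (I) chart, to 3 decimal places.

17.572

X̄ = (26.2 + 27.6 + 22.3 + 31.2 + 28.1 + 26.1 + 25.7 + 25.3 + 29.5 + 25.0 + 25.0 + 22.1 + 20.3 + 25.2 + 23.5 + 27.7) / 16 = 25.6750
Moving ranges: 1.4, 5.3, 8.9, 3.1, 2.0, 0.4, 0.4, 4.2, 4.5, 0.0, 2.9, 1.8, 4.9, 1.7, 4.2; M̄R̄ = 45.7000 / 15 = 3.0467
LCL = X̄ − 3·M̄R̄/d₂ = 25.6750 − 3 × 3.0467 / 1.128 = 17.5722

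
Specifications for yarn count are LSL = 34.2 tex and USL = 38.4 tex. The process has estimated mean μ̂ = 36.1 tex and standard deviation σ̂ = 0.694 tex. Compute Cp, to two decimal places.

Cp = (USL − LSL) / (6σ̂) = (38.4 − 34.2) / (6 × 0.694) = 4.2000 / 4.1640 = 1.0086

1.01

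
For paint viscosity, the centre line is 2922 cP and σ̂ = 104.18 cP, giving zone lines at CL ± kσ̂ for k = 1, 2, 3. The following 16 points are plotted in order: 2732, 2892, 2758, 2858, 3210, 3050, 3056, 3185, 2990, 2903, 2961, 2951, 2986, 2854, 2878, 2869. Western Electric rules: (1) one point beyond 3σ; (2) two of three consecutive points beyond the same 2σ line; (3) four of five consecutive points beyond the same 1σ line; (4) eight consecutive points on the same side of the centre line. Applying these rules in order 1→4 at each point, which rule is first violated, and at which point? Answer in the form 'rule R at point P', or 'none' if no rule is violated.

Zone of each point (C = within 1σ̂, B = 1σ̂–2σ̂, A = 2σ̂–3σ̂, * = beyond 3σ̂; sign = side of CL): 1:-B, 2:-C, 3:-B, 4:-C, 5:+A, 6:+B, 7:+B, 8:+A, 9:+C, 10:-C, 11:+C, 12:+C, 13:+C, 14:-C, 15:-C, 16:-C
Rule 3 (four of five consecutive points beyond the same 1σ limit) is satisfied at point 8.

rule 3 at point 8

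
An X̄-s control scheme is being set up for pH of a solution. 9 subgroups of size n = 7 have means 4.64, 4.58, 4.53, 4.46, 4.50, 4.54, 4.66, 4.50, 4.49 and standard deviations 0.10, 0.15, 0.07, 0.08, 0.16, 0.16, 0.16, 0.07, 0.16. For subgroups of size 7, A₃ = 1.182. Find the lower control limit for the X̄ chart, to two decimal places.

4.40

X̄̄ = (4.64 + 4.58 + 4.53 + 4.46 + 4.50 + 4.54 + 4.66 + 4.50 + 4.49) / 9 = 4.5444
s̄ = (0.10 + 0.15 + 0.07 + 0.08 + 0.16 + 0.16 + 0.16 + 0.07 + 0.16) / 9 = 0.1233
LCL = X̄̄ − A₃·s̄ = 4.5444 − 1.182 × 0.1233 = 4.3987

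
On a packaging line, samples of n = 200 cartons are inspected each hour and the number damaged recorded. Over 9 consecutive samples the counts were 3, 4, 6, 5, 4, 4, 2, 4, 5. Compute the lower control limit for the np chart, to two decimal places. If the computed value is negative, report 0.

0.00

p̄ = Σdᵢ / (k·n) = 37 / (9 × 200) = 0.02056
LCL = np̄ − 3·√(np̄(1−p̄)) = 4.1111 − 3 × 2.0066 = -1.9088 → 0 (negative, so LCL = 0)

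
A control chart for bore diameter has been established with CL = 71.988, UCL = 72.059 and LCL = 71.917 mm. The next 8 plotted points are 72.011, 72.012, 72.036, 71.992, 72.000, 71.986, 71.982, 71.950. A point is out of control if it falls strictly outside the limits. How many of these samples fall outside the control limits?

0

All 8 points lie within [71.917, 72.059].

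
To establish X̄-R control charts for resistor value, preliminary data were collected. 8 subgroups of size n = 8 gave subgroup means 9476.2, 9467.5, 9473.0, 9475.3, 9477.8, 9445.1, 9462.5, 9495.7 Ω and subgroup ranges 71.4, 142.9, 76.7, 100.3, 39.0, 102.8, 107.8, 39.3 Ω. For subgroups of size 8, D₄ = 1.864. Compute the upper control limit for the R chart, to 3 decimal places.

158.487

R̄ = (71.4 + 142.9 + 76.7 + 100.3 + 39.0 + 102.8 + 107.8 + 39.3) / 8 = 680.2000 / 8 = 85.0250
UCL_R = D₄·R̄ = 1.864 × 85.0250 = 158.4866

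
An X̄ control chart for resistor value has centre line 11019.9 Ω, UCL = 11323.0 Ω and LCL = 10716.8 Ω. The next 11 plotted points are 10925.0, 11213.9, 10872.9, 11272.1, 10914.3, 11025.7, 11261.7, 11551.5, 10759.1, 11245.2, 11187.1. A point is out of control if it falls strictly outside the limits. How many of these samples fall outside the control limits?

1

Compare each point to [10716.8, 11323.0]: sample 8 = 11551.5 > UCL.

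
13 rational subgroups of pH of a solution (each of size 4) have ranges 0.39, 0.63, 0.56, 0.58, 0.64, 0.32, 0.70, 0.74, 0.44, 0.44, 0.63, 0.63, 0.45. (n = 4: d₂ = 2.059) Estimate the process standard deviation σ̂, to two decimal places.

R̄ = (0.39 + 0.63 + 0.56 + 0.58 + 0.64 + 0.32 + 0.70 + 0.74 + 0.44 + 0.44 + 0.63 + 0.63 + 0.45) / 13 = 0.5500
σ̂ = R̄ / d₂ = 0.5500 / 2.059 = 0.2671

0.27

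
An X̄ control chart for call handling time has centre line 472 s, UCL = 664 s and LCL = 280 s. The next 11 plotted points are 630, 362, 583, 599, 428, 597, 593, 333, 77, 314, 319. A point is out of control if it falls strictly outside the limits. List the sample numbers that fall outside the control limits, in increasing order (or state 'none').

Compare each point to [280, 664]: sample 9 = 77 < LCL.

9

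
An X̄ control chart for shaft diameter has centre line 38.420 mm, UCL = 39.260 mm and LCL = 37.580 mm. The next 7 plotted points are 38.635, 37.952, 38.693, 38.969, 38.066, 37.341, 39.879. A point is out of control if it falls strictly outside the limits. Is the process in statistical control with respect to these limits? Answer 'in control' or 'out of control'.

out of control

Compare each point to [37.580, 39.260]: sample 6 = 37.341 < LCL; sample 7 = 39.879 > UCL.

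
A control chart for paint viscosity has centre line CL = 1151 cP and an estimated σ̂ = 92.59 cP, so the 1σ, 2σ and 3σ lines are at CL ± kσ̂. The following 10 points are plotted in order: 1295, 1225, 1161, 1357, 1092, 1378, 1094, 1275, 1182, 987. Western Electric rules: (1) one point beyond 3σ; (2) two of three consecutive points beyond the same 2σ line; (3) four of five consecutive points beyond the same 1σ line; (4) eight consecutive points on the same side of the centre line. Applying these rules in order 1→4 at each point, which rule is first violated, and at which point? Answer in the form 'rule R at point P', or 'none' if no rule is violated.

Zone of each point (C = within 1σ̂, B = 1σ̂–2σ̂, A = 2σ̂–3σ̂, * = beyond 3σ̂; sign = side of CL): 1:+B, 2:+C, 3:+C, 4:+A, 5:-C, 6:+A, 7:-C, 8:+B, 9:+C, 10:-B
Rule 2 (two of three consecutive points beyond the same 2σ limit) is satisfied at point 6.

rule 2 at point 6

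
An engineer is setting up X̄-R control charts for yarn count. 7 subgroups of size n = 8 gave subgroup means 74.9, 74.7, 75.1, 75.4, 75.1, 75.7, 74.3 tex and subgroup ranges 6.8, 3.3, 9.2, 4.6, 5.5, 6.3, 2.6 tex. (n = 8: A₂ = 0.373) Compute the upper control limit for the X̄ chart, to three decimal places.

X̄̄ = (74.9 + 74.7 + 75.1 + 75.4 + 75.1 + 75.7 + 74.3) / 7 = 525.2000 / 7 = 75.0286
R̄ = (6.8 + 3.3 + 9.2 + 4.6 + 5.5 + 6.3 + 2.6) / 7 = 38.3000 / 7 = 5.4714
UCL = X̄̄ + A₂·R̄ = 75.0286 + 0.373 × 5.4714 = 77.0694

77.069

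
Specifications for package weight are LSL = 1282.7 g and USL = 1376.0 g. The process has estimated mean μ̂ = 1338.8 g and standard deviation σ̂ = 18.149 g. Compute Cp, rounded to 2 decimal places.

Cp = (USL − LSL) / (6σ̂) = (1376.0 − 1282.7) / (6 × 18.149) = 93.3000 / 108.8940 = 0.8568

0.86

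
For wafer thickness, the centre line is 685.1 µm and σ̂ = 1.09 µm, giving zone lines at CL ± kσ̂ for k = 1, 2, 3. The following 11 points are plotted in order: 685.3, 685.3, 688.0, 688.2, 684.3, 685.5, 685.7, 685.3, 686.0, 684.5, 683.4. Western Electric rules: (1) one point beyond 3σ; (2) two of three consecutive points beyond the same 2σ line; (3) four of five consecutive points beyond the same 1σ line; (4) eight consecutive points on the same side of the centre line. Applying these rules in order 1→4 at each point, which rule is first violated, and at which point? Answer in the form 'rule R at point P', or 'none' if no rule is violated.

rule 2 at point 4

Zone of each point (C = within 1σ̂, B = 1σ̂–2σ̂, A = 2σ̂–3σ̂, * = beyond 3σ̂; sign = side of CL): 1:+C, 2:+C, 3:+A, 4:+A, 5:-C, 6:+C, 7:+C, 8:+C, 9:+C, 10:-C, 11:-B
Rule 2 (two of three consecutive points beyond the same 2σ limit) is satisfied at point 4.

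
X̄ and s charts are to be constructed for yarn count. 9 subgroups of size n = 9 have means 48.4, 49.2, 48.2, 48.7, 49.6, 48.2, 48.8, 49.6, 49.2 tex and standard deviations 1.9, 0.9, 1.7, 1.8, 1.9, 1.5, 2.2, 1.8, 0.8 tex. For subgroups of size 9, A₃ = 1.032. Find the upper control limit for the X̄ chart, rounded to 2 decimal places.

50.54

X̄̄ = (48.4 + 49.2 + 48.2 + 48.7 + 49.6 + 48.2 + 48.8 + 49.6 + 49.2) / 9 = 48.8778
s̄ = (1.9 + 0.9 + 1.7 + 1.8 + 1.9 + 1.5 + 2.2 + 1.8 + 0.8) / 9 = 1.6111
UCL = X̄̄ + A₃·s̄ = 48.8778 + 1.032 × 1.6111 = 50.5404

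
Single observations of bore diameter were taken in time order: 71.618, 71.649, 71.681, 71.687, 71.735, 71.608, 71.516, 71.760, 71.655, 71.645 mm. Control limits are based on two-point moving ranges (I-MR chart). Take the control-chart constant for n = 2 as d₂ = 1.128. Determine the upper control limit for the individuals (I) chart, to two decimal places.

X̄ = (71.618 + 71.649 + 71.681 + 71.687 + 71.735 + 71.608 + 71.516 + 71.760 + 71.655 + 71.645) / 10 = 71.6554
Moving ranges: 0.031, 0.032, 0.006, 0.048, 0.127, 0.092, 0.244, 0.105, 0.010; M̄R̄ = 0.6950 / 9 = 0.0772
UCL = X̄ + 3·M̄R̄/d₂ = 71.6554 + 3 × 0.0772 / 1.128 = 71.8608

71.86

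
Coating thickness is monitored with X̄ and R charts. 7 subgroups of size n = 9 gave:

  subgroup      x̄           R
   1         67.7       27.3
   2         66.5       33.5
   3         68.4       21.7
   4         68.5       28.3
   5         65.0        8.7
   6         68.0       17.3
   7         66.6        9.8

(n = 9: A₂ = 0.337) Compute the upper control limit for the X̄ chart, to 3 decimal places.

X̄̄ = (67.7 + 66.5 + 68.4 + 68.5 + 65.0 + 68.0 + 66.6) / 7 = 470.7000 / 7 = 67.2429
R̄ = (27.3 + 33.5 + 21.7 + 28.3 + 8.7 + 17.3 + 9.8) / 7 = 146.6000 / 7 = 20.9429
UCL = X̄̄ + A₂·R̄ = 67.2429 + 0.337 × 20.9429 = 74.3006

74.301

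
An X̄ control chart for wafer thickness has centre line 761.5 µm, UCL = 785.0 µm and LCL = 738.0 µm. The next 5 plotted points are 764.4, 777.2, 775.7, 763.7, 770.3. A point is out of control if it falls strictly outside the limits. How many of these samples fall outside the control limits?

All 5 points lie within [738.0, 785.0].

0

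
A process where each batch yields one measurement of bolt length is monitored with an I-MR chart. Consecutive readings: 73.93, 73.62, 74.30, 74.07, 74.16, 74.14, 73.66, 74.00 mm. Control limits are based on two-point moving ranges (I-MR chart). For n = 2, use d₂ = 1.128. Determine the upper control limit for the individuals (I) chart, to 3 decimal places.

74.802

X̄ = (73.93 + 73.62 + 74.30 + 74.07 + 74.16 + 74.14 + 73.66 + 74.00) / 8 = 73.9850
Moving ranges: 0.31, 0.68, 0.23, 0.09, 0.02, 0.48, 0.34; M̄R̄ = 2.1500 / 7 = 0.3071
UCL = X̄ + 3·M̄R̄/d₂ = 73.9850 + 3 × 0.3071 / 1.128 = 74.8019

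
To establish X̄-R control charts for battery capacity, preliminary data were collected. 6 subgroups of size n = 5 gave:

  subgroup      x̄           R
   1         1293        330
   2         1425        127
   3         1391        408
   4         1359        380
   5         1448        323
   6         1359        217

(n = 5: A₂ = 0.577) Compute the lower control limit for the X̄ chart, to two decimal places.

1207.51

X̄̄ = (1293 + 1425 + 1391 + 1359 + 1448 + 1359) / 6 = 8275.0000 / 6 = 1379.1667
R̄ = (330 + 127 + 408 + 380 + 323 + 217) / 6 = 1785.0000 / 6 = 297.5000
LCL = X̄̄ − A₂·R̄ = 1379.1667 − 0.577 × 297.5000 = 1207.5092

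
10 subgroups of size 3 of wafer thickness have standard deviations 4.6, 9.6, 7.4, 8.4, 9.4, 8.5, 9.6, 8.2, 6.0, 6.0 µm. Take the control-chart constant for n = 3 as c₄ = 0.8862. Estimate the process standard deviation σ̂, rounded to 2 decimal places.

8.77

s̄ = (4.6 + 9.6 + 7.4 + 8.4 + 9.4 + 8.5 + 9.6 + 8.2 + 6.0 + 6.0) / 10 = 7.7700
σ̂ = s̄ / c₄ = 7.7700 / 0.8862 = 8.7678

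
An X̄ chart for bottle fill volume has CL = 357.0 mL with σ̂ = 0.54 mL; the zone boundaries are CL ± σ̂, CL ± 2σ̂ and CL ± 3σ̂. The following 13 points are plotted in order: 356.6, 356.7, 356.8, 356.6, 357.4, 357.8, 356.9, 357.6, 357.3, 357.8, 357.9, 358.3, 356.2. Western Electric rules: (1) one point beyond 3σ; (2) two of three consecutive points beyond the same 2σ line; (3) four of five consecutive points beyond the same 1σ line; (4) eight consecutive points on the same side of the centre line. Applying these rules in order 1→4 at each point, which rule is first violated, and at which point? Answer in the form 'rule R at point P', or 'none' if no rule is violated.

Zone of each point (C = within 1σ̂, B = 1σ̂–2σ̂, A = 2σ̂–3σ̂, * = beyond 3σ̂; sign = side of CL): 1:-C, 2:-C, 3:-C, 4:-C, 5:+C, 6:+B, 7:-C, 8:+B, 9:+C, 10:+B, 11:+B, 12:+A, 13:-B
Rule 3 (four of five consecutive points beyond the same 1σ limit) is satisfied at point 12.

rule 3 at point 12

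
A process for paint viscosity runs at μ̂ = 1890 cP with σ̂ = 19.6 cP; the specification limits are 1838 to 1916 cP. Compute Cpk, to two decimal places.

0.44

Cpu = (USL − μ̂) / (3σ̂) = (1916 − 1890) / (3 × 19.6) = 0.4422; Cpl = (μ̂ − LSL) / (3σ̂) = (1890 − 1838) / (3 × 19.6) = 0.8844; Cpk = min(Cpu, Cpl) = 0.4422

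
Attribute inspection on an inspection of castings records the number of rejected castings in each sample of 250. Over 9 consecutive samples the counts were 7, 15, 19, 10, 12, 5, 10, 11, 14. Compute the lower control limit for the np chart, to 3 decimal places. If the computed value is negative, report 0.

1.531

p̄ = Σdᵢ / (k·n) = 103 / (9 × 250) = 0.04578
LCL = np̄ − 3·√(np̄(1−p̄)) = 11.4444 − 3 × 3.3046 = 1.5306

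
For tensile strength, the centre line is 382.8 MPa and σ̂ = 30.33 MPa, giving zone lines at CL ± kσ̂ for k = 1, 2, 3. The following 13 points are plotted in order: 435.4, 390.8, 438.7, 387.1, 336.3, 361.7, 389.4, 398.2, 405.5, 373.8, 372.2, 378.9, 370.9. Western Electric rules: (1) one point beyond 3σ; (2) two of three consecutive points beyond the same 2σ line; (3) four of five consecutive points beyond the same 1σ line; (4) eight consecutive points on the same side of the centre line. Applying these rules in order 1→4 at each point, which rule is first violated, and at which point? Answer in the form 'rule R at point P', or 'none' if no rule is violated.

Zone of each point (C = within 1σ̂, B = 1σ̂–2σ̂, A = 2σ̂–3σ̂, * = beyond 3σ̂; sign = side of CL): 1:+B, 2:+C, 3:+B, 4:+C, 5:-B, 6:-C, 7:+C, 8:+C, 9:+C, 10:-C, 11:-C, 12:-C, 13:-C
No rule fires across all 13 points.

none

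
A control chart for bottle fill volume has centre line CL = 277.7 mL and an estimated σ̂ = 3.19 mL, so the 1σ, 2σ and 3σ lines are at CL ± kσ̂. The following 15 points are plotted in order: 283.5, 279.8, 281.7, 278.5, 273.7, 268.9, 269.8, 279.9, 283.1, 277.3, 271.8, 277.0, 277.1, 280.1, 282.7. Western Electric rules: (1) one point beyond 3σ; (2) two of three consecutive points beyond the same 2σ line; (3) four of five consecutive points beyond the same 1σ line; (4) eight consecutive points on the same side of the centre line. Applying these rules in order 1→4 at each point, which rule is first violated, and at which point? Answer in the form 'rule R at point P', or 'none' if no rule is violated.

rule 2 at point 7

Zone of each point (C = within 1σ̂, B = 1σ̂–2σ̂, A = 2σ̂–3σ̂, * = beyond 3σ̂; sign = side of CL): 1:+B, 2:+C, 3:+B, 4:+C, 5:-B, 6:-A, 7:-A, 8:+C, 9:+B, 10:-C, 11:-B, 12:-C, 13:-C, 14:+C, 15:+B
Rule 2 (two of three consecutive points beyond the same 2σ limit) is satisfied at point 7.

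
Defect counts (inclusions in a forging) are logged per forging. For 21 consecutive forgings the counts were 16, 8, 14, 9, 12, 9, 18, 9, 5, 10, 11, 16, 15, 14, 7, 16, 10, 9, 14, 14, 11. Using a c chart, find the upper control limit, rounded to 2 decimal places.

c̄ = (16 + 8 + 14 + 9 + 12 + 9 + 18 + 9 + 5 + 10 + 11 + 16 + 15 + 14 + 7 + 16 + 10 + 9 + 14 + 14 + 11) / 21 = 247 / 21 = 11.7619
UCL = c̄ + 3√c̄ = 11.7619 + 3 × √11.7619 = 11.7619 + 3 × 3.4296 = 22.0506

22.05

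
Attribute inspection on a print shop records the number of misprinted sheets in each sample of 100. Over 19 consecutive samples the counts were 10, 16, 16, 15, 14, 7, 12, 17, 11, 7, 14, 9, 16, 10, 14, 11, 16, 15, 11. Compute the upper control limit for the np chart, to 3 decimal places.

p̄ = Σdᵢ / (k·n) = 241 / (19 × 100) = 0.12684
UCL = np̄ + 3·√(np̄(1−p̄)) = 12.6842 + 3 × √(12.6842×0.87316) = 12.6842 + 3 × 3.3280 = 22.6681

22.668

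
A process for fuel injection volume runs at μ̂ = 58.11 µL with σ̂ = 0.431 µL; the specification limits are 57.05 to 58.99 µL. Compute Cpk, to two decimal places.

Cpu = (USL − μ̂) / (3σ̂) = (58.99 − 58.11) / (3 × 0.431) = 0.6806; Cpl = (μ̂ − LSL) / (3σ̂) = (58.11 − 57.05) / (3 × 0.431) = 0.8198; Cpk = min(Cpu, Cpl) = 0.6806

0.68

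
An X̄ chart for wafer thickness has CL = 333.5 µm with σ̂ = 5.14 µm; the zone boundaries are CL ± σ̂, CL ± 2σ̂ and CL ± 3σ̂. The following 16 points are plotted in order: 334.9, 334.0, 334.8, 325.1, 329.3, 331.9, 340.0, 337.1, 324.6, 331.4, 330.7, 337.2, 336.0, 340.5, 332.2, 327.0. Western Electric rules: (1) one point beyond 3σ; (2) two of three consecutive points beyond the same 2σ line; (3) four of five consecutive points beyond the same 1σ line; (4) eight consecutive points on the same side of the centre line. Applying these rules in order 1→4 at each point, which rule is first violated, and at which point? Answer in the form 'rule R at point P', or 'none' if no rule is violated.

Zone of each point (C = within 1σ̂, B = 1σ̂–2σ̂, A = 2σ̂–3σ̂, * = beyond 3σ̂; sign = side of CL): 1:+C, 2:+C, 3:+C, 4:-B, 5:-C, 6:-C, 7:+B, 8:+C, 9:-B, 10:-C, 11:-C, 12:+C, 13:+C, 14:+B, 15:-C, 16:-B
No rule fires across all 16 points.

none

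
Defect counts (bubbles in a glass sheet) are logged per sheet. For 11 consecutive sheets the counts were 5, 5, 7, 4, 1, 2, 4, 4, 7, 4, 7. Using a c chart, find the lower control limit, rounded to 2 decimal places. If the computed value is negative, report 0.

0.00

c̄ = (5 + 5 + 7 + 4 + 1 + 2 + 4 + 4 + 7 + 4 + 7) / 11 = 50 / 11 = 4.5455
LCL = c̄ − 3√c̄ = 4.5455 − 3 × 2.1320 = -1.8506 → 0 (cannot be negative)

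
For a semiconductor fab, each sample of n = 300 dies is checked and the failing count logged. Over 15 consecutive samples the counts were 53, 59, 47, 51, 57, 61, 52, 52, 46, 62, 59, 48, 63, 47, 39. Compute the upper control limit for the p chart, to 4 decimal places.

0.2430

p̄ = Σdᵢ / (k·n) = 796 / (15 × 300) = 0.17689
UCL = p̄ + 3·√(p̄(1−p̄)/n) = 0.17689 + 3 × √(0.17689×0.82311/300) = 0.17689 + 3 × 0.02203 = 0.24298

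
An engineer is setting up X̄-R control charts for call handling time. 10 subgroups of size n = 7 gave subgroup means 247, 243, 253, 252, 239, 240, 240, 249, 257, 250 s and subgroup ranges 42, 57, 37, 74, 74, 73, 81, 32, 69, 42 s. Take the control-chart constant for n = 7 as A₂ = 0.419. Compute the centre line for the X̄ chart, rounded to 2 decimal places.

247.00

X̄̄ = (247 + 243 + 253 + 252 + 239 + 240 + 240 + 249 + 257 + 250) / 10 = 2470.0000 / 10 = 247.0000
CL = X̄̄ = 247.0000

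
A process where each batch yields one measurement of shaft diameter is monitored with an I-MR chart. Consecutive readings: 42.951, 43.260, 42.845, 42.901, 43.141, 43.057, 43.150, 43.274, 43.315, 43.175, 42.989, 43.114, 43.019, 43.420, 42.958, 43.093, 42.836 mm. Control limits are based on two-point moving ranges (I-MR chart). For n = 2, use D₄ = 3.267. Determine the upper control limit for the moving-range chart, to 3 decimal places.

Moving ranges: 0.309, 0.415, 0.056, 0.240, 0.084, 0.093, 0.124, 0.041, 0.140, 0.186, 0.125, 0.095, 0.401, 0.462, 0.135, 0.257; M̄R̄ = 3.1630 / 16 = 0.1977
UCL_MR = D₄·M̄R̄ = 3.267 × 0.1977 = 0.6458

0.646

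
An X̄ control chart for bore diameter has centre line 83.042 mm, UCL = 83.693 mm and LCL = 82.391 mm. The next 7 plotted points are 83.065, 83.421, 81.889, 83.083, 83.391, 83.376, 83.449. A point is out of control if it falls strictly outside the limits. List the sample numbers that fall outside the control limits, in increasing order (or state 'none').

Compare each point to [82.391, 83.693]: sample 3 = 81.889 < LCL.

3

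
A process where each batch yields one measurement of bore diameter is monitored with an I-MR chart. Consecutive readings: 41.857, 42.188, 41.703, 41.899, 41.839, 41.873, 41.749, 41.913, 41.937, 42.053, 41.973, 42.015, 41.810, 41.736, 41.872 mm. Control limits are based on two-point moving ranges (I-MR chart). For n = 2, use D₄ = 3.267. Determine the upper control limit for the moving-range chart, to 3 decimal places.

0.483

Moving ranges: 0.331, 0.485, 0.196, 0.060, 0.034, 0.124, 0.164, 0.024, 0.116, 0.080, 0.042, 0.205, 0.074, 0.136; M̄R̄ = 2.0710 / 14 = 0.1479
UCL_MR = D₄·M̄R̄ = 3.267 × 0.1479 = 0.4833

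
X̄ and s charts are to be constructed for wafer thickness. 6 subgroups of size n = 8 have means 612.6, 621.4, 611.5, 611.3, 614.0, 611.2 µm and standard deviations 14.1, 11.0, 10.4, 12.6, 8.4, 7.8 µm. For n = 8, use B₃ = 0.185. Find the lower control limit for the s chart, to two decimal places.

1.98

s̄ = (14.1 + 11.0 + 10.4 + 12.6 + 8.4 + 7.8) / 6 = 10.7167
LCL_s = B₃·s̄ = 0.185 × 10.7167 = 1.9826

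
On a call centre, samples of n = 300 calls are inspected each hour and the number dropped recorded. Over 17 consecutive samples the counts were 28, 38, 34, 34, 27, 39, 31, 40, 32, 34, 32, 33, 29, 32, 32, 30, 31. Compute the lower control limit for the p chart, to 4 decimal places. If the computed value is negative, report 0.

p̄ = Σdᵢ / (k·n) = 556 / (17 × 300) = 0.10902
LCL = p̄ − 3·√(p̄(1−p̄)/n) = 0.10902 − 3 × 0.01799 = 0.05504

0.0550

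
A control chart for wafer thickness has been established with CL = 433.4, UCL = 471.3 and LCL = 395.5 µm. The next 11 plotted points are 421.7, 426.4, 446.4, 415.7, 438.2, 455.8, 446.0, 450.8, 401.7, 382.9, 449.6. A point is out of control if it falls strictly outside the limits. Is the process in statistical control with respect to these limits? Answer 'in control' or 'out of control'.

out of control

Compare each point to [395.5, 471.3]: sample 10 = 382.9 < LCL.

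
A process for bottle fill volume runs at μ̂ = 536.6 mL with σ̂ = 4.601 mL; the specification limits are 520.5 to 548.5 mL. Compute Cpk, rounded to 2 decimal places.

Cpu = (USL − μ̂) / (3σ̂) = (548.5 − 536.6) / (3 × 4.601) = 0.8621; Cpl = (μ̂ − LSL) / (3σ̂) = (536.6 − 520.5) / (3 × 4.601) = 1.1664; Cpk = min(Cpu, Cpl) = 0.8621

0.86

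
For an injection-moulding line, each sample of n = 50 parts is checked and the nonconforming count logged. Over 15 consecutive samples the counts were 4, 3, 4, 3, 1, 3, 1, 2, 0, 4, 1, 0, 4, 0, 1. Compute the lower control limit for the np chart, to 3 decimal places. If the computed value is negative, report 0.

p̄ = Σdᵢ / (k·n) = 31 / (15 × 50) = 0.04133
LCL = np̄ − 3·√(np̄(1−p̄)) = 2.0667 − 3 × 1.4076 = -2.1560 → 0 (negative, so LCL = 0)

0.000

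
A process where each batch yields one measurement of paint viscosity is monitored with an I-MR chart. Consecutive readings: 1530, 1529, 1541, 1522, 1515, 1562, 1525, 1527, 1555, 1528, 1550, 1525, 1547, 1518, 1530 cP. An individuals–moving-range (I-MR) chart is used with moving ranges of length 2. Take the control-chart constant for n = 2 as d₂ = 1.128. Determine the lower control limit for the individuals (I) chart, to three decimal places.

1478.509

X̄ = (1530 + 1529 + 1541 + 1522 + 1515 + 1562 + 1525 + 1527 + 1555 + 1528 + 1550 + 1525 + 1547 + 1518 + 1530) / 15 = 1533.6000
Moving ranges: 1, 12, 19, 7, 47, 37, 2, 28, 27, 22, 25, 22, 29, 12; M̄R̄ = 290.0000 / 14 = 20.7143
LCL = X̄ − 3·M̄R̄/d₂ = 1533.6000 − 3 × 20.7143 / 1.128 = 1478.5088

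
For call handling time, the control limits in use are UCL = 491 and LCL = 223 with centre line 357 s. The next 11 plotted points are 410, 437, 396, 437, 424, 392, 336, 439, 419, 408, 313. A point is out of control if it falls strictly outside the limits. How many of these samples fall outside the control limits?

All 11 points lie within [223, 491].

0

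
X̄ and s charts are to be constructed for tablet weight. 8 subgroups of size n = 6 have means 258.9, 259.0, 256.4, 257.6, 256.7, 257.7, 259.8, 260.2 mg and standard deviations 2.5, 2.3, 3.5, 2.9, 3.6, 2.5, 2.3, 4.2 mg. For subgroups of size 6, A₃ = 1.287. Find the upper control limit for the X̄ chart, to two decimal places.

X̄̄ = (258.9 + 259.0 + 256.4 + 257.6 + 256.7 + 257.7 + 259.8 + 260.2) / 8 = 258.2875
s̄ = (2.5 + 2.3 + 3.5 + 2.9 + 3.6 + 2.5 + 2.3 + 4.2) / 8 = 2.9750
UCL = X̄̄ + A₃·s̄ = 258.2875 + 1.287 × 2.9750 = 262.1163

262.12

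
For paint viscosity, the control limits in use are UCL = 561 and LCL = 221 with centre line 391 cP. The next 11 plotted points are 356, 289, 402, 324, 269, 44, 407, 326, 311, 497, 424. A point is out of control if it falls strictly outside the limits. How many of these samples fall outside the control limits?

1

Compare each point to [221, 561]: sample 6 = 44 < LCL.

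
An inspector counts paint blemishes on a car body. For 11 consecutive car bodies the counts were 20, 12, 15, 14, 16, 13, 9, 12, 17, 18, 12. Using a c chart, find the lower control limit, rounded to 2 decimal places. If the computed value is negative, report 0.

2.99

c̄ = (20 + 12 + 15 + 14 + 16 + 13 + 9 + 12 + 17 + 18 + 12) / 11 = 158 / 11 = 14.3636
LCL = c̄ − 3√c̄ = 14.3636 − 3 × 3.7899 = 2.9938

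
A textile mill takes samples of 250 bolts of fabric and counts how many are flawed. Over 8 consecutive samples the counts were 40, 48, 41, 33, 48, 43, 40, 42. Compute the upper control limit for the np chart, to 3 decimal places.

p̄ = Σdᵢ / (k·n) = 335 / (8 × 250) = 0.16750
UCL = np̄ + 3·√(np̄(1−p̄)) = 41.8750 + 3 × √(41.8750×0.83250) = 41.8750 + 3 × 5.9043 = 59.5879

59.588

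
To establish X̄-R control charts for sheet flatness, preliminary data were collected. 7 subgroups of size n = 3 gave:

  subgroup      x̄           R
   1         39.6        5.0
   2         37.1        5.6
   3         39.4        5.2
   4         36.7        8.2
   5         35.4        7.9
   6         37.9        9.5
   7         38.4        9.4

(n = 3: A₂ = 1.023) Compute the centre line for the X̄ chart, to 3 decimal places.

37.786

X̄̄ = (39.6 + 37.1 + 39.4 + 36.7 + 35.4 + 37.9 + 38.4) / 7 = 264.5000 / 7 = 37.7857
CL = X̄̄ = 37.7857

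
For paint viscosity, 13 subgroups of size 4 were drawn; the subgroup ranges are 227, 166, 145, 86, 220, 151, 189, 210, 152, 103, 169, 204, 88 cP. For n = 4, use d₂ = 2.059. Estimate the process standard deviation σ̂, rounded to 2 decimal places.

R̄ = (227 + 166 + 145 + 86 + 220 + 151 + 189 + 210 + 152 + 103 + 169 + 204 + 88) / 13 = 162.3077
σ̂ = R̄ / d₂ = 162.3077 / 2.059 = 78.8284

78.83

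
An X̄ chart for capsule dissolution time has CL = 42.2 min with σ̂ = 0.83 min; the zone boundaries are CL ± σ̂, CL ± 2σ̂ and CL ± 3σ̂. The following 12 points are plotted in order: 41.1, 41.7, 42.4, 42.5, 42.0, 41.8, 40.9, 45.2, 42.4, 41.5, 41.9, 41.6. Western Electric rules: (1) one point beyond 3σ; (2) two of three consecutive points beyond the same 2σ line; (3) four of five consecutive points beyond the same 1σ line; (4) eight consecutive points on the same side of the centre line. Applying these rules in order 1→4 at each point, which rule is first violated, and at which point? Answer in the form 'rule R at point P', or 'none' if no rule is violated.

rule 1 at point 8

Zone of each point (C = within 1σ̂, B = 1σ̂–2σ̂, A = 2σ̂–3σ̂, * = beyond 3σ̂; sign = side of CL): 1:-B, 2:-C, 3:+C, 4:+C, 5:-C, 6:-C, 7:-B, 8:+*, 9:+C, 10:-C, 11:-C, 12:-C
Rule 1 (one point beyond the 3σ limits) is satisfied at point 8.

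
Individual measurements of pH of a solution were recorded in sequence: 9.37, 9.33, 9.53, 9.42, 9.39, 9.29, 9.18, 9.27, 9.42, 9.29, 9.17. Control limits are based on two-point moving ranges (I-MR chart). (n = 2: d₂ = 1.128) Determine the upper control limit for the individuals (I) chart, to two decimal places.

9.62

X̄ = (9.37 + 9.33 + 9.53 + 9.42 + 9.39 + 9.29 + 9.18 + 9.27 + 9.42 + 9.29 + 9.17) / 11 = 9.3327
Moving ranges: 0.04, 0.20, 0.11, 0.03, 0.10, 0.11, 0.09, 0.15, 0.13, 0.12; M̄R̄ = 1.0800 / 10 = 0.1080
UCL = X̄ + 3·M̄R̄/d₂ = 9.3327 + 3 × 0.1080 / 1.128 = 9.6200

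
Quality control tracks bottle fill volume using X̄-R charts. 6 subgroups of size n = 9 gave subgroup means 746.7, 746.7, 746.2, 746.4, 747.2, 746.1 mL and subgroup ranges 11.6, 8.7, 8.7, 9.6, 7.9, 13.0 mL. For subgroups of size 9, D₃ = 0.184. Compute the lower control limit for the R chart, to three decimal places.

R̄ = (11.6 + 8.7 + 8.7 + 9.6 + 7.9 + 13.0) / 6 = 59.5000 / 6 = 9.9167
LCL_R = D₃·R̄ = 0.184 × 9.9167 = 1.8247

1.825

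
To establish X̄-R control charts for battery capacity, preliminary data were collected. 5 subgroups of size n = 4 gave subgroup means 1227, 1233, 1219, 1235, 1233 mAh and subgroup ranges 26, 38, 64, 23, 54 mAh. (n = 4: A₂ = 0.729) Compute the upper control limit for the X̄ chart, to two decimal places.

1259.29

X̄̄ = (1227 + 1233 + 1219 + 1235 + 1233) / 5 = 6147.0000 / 5 = 1229.4000
R̄ = (26 + 38 + 64 + 23 + 54) / 5 = 205.0000 / 5 = 41.0000
UCL = X̄̄ + A₂·R̄ = 1229.4000 + 0.729 × 41.0000 = 1259.2890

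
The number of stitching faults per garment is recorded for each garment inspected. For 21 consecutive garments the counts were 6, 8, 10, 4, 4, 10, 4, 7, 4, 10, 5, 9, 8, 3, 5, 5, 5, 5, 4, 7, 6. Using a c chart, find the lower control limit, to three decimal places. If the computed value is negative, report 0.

0.000

c̄ = (6 + 8 + 10 + 4 + 4 + 10 + 4 + 7 + 4 + 10 + 5 + 9 + 8 + 3 + 5 + 5 + 5 + 5 + 4 + 7 + 6) / 21 = 129 / 21 = 6.1429
LCL = c̄ − 3√c̄ = 6.1429 − 3 × 2.4785 = -1.2926 → 0 (cannot be negative)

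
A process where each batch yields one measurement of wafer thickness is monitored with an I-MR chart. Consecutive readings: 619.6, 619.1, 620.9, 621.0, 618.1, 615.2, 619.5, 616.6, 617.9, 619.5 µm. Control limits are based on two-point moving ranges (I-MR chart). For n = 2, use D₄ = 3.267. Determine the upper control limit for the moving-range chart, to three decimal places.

6.643

Moving ranges: 0.5, 1.8, 0.1, 2.9, 2.9, 4.3, 2.9, 1.3, 1.6; M̄R̄ = 18.3000 / 9 = 2.0333
UCL_MR = D₄·M̄R̄ = 3.267 × 2.0333 = 6.6429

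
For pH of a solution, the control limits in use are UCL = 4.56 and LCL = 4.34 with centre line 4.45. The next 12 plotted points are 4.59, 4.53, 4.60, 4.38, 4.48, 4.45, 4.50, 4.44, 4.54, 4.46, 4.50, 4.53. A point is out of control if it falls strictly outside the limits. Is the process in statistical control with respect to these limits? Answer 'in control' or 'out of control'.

out of control

Compare each point to [4.34, 4.56]: sample 1 = 4.59 > UCL; sample 3 = 4.60 > UCL.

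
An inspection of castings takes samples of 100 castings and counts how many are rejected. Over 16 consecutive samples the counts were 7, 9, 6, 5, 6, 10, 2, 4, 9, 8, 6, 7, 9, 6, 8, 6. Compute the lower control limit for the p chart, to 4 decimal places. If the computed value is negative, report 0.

0.0000

p̄ = Σdᵢ / (k·n) = 108 / (16 × 100) = 0.06750
LCL = p̄ − 3·√(p̄(1−p̄)/n) = 0.06750 − 3 × 0.02509 = -0.00777 → 0 (negative, so LCL = 0)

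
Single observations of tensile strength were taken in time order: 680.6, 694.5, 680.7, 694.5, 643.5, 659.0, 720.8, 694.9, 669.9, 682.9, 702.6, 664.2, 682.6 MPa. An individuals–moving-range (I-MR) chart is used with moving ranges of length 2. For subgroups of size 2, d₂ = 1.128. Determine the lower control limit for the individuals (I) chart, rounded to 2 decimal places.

613.61

X̄ = (680.6 + 694.5 + 680.7 + 694.5 + 643.5 + 659.0 + 720.8 + 694.9 + 669.9 + 682.9 + 702.6 + 664.2 + 682.6) / 13 = 682.3615
Moving ranges: 13.9, 13.8, 13.8, 51.0, 15.5, 61.8, 25.9, 25.0, 13.0, 19.7, 38.4, 18.4; M̄R̄ = 310.2000 / 12 = 25.8500
LCL = X̄ − 3·M̄R̄/d₂ = 682.3615 − 3 × 25.8500 / 1.128 = 613.6115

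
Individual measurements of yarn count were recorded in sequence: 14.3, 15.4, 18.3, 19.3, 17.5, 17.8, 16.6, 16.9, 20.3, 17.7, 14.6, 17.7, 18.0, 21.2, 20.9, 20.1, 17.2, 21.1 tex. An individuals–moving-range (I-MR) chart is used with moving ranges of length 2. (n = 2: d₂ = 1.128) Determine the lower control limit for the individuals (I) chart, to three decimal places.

X̄ = (14.3 + 15.4 + 18.3 + 19.3 + 17.5 + 17.8 + 16.6 + 16.9 + 20.3 + 17.7 + 14.6 + 17.7 + 18.0 + 21.2 + 20.9 + 20.1 + 17.2 + 21.1) / 18 = 18.0500
Moving ranges: 1.1, 2.9, 1.0, 1.8, 0.3, 1.2, 0.3, 3.4, 2.6, 3.1, 3.1, 0.3, 3.2, 0.3, 0.8, 2.9, 3.9; M̄R̄ = 32.2000 / 17 = 1.8941
LCL = X̄ − 3·M̄R̄/d₂ = 18.0500 − 3 × 1.8941 / 1.128 = 13.0125

13.012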